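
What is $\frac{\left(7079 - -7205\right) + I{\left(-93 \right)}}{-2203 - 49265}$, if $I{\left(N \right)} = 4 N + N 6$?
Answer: $- \frac{6677}{25734} \approx -0.25946$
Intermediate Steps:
$I{\left(N \right)} = 10 N$ ($I{\left(N \right)} = 4 N + 6 N = 10 N$)
$\frac{\left(7079 - -7205\right) + I{\left(-93 \right)}}{-2203 - 49265} = \frac{\left(7079 - -7205\right) + 10 \left(-93\right)}{-2203 - 49265} = \frac{\left(7079 + 7205\right) - 930}{-51468} = \left(14284 - 930\right) \left(- \frac{1}{51468}\right) = 13354 \left(- \frac{1}{51468}\right) = - \frac{6677}{25734}$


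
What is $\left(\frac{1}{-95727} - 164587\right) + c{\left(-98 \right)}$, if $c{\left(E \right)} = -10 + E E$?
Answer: $- \frac{14837014912}{95727} \approx -1.5499 \cdot 10^{5}$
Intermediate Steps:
$c{\left(E \right)} = -10 + E^{2}$
$\left(\frac{1}{-95727} - 164587\right) + c{\left(-98 \right)} = \left(\frac{1}{-95727} - 164587\right) - \left(10 - \left(-98\right)^{2}\right) = \left(- \frac{1}{95727} - 164587\right) + \left(-10 + 9604\right) = - \frac{15755419750}{95727} + 9594 = - \frac{14837014912}{95727}$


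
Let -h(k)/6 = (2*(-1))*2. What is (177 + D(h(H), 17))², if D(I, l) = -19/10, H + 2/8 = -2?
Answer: 3066001/100 ≈ 30660.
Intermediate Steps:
H = -9/4 (H = -¼ - 2 = -9/4 ≈ -2.2500)
h(k) = 24 (h(k) = -6*2*(-1)*2 = -(-12)*2 = -6*(-4) = 24)
D(I, l) = -19/10 (D(I, l) = -19*⅒ = -19/10)
(177 + D(h(H), 17))² = (177 - 19/10)² = (1751/10)² = 3066001/100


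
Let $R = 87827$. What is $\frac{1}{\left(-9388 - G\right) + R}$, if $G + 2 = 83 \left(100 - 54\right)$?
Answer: $\frac{1}{74623} \approx 1.3401 \cdot 10^{-5}$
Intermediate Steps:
$G = 3816$ ($G = -2 + 83 \left(100 - 54\right) = -2 + 83 \cdot 46 = -2 + 3818 = 3816$)
$\frac{1}{\left(-9388 - G\right) + R} = \frac{1}{\left(-9388 - 3816\right) + 87827} = \frac{1}{-13204 + 87827} = \frac{1}{74623}$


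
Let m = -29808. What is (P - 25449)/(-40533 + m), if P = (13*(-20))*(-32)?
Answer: 17129/70341 ≈ 0.24351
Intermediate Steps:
P = 8320 (P = -260*(-32) = 8320)
(P - 25449)/(-40533 + m) = (8320 - 25449)/(-40533 - 29808) = -17129/(-70341) = -17129*(-1/70341) = 17129/70341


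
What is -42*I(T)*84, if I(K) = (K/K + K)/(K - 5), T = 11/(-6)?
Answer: -17640/41 ≈ -430.24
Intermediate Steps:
T = -11/6 (T = 11*(-1/6) = -11/6 ≈ -1.8333)
I(K) = (1 + K)/(-5 + K)
-42*I(T)*84 = -42*(1 - 11/6)/(-5 - 11/6)*84 = -42*(-5)/((-41/6)*6)*84 = -(-252)*(-5)/(41*6)*84 = -42*5/41*84 = -210/41*84 = -17640/41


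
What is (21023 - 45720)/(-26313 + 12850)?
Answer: 24697/13463 ≈ 1.8344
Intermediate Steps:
(21023 - 45720)/(-26313 + 12850) = -24697/(-13463) = -24697*(-1/13463) = 24697/13463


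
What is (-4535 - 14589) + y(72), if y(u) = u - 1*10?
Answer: -19062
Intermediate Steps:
y(u) = -10 + u (y(u) = u - 10 = -10 + u)
(-4535 - 14589) + y(72) = (-4535 - 14589) + (-10 + 72) = -19124 + 62 = -19062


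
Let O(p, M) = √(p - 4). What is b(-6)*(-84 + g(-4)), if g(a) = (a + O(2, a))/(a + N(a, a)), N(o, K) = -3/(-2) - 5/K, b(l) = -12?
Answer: 4848/5 + 48*I*√2/5 ≈ 969.6 + 13.576*I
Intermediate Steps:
N(o, K) = 3/2 - 5/K (N(o, K) = -3*(-½) - 5/K = 3/2 - 5/K)
O(p, M) = √(-4 + p)
g(a) = (a + I*√2)/(3/2 + a - 5/a) (g(a) = (a + √(-4 + 2))/(a + (3/2 - 5/a)) = (a + √(-2))/(3/2 + a - 5/a) = (a + I*√2)/(3/2 + a - 5/a))
b(-6)*(-84 + g(-4)) = -12*(-84 + 2*(-4)*(-4 + I*√2)/(-10 + 2*(-4)² + 3*(-4))) = -12*(-84 + 2*(-4)*(-4 + I*√2)/(-10 + 2*16 - 12)) = -12*(-84 + 2*(-4)*(-4 + I*√2)/(-10 + 32 - 12)) = -12*(-84 + 2*(-4)*(-4 + I*√2)/10) = -12*(-84 + 2*(-4)*(⅒)*(-4 + I*√2)) = -12*(-84 + (16/5 - 4*I*√2/5)) = -12*(-404/5 - 4*I*√2/5) = 4848/5 + 48*I*√2/5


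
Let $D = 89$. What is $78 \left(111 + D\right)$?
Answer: $15600$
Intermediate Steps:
$78 \left(111 + D\right) = 78 \left(111 + 89\right) = 78 \cdot 200 = 15600$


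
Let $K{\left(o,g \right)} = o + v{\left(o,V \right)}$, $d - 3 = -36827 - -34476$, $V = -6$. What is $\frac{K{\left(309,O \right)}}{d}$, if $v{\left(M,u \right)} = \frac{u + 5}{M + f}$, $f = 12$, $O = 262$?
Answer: $- \frac{24797}{188427} \approx -0.1316$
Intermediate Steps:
$d = -2348$ ($d = 3 - 2351 = -2348$)
$v{\left(M,u \right)} = \frac{5 + u}{12 + M}$ ($v{\left(M,u \right)} = \frac{u + 5}{M + 12} = \frac{5 + u}{12 + M}$)
$K{\left(o,g \right)} = o - \frac{1}{12 + o}$ ($K{\left(o,g \right)} = o + \frac{5 - 6}{12 + o} = o + \frac{1}{12 + o} \left(-1\right) = o - \frac{1}{12 + o}$)
$\frac{K{\left(309,O \right)}}{d} = \frac{\frac{1}{12 + 309} \left(-1 + 309 \left(12 + 309\right)\right)}{-2348} = \frac{-1 + 309 \cdot 321}{321} \left(- \frac{1}{2348}\right) = \frac{-1 + 99189}{321} \left(- \frac{1}{2348}\right) = \frac{1}{321} \cdot 99188 \left(- \frac{1}{2348}\right) = \frac{99188}{321} \left(- \frac{1}{2348}\right) = - \frac{24797}{188427}$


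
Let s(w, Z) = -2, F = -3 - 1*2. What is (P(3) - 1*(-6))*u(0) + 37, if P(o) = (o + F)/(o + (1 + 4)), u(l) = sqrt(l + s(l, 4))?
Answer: 37 + 23*I*sqrt(2)/4 ≈ 37.0 + 8.1317*I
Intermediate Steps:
F = -5 (F = -3 - 2 = -5)
u(l) = sqrt(-2 + l) (u(l) = sqrt(l - 2) = sqrt(-2 + l))
P(o) = (-5 + o)/(5 + o) (P(o) = (o - 5)/(o + (1 + 4)) = (-5 + o)/(o + 5) = (-5 + o)/(5 + o))
(P(3) - 1*(-6))*u(0) + 37 = ((-5 + 3)/(5 + 3) - 1*(-6))*sqrt(-2 + 0) + 37 = (-2/8 + 6)*sqrt(-2) + 37 = ((1/8)*(-2) + 6)*(I*sqrt(2)) + 37 = (-1/4 + 6)*(I*sqrt(2)) + 37 = 23*(I*sqrt(2))/4 + 37 = 23*I*sqrt(2)/4 + 37 = 37 + 23*I*sqrt(2)/4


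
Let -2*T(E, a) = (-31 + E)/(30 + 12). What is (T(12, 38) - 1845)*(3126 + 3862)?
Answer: -270716867/21 ≈ -1.2891e+7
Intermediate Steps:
T(E, a) = 31/84 - E/84 (T(E, a) = -(-31 + E)/(2*(30 + 12)) = -(-31 + E)/(2*42) = -(-31/42 + E/42)/2 = 31/84 - E/84)
(T(12, 38) - 1845)*(3126 + 3862) = ((31/84 - 1/84*12) - 1845)*(3126 + 3862) = ((31/84 - ⅐) - 1845)*6988 = (19/84 - 1845)*6988 = -154961/84*6988 = -270716867/21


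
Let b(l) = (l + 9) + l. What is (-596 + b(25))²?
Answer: 288369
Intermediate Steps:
b(l) = 9 + 2*l (b(l) = (9 + l) + l = 9 + 2*l)
(-596 + b(25))² = (-596 + (9 + 2*25))² = (-596 + (9 + 50))² = (-596 + 59)² = (-537)² = 288369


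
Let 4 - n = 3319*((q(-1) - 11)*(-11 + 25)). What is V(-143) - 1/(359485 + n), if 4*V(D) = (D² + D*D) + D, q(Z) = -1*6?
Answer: 46844245301/4597644 ≈ 10189.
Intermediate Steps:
q(Z) = -6
V(D) = D²/2 + D/4 (V(D) = ((D² + D*D) + D)/4 = ((D² + D²) + D)/4 = (2*D² + D)/4 = (D + 2*D²)/4 = D²/2 + D/4)
n = 789926 (n = 4 - 3319*(-6 - 11)*(-11 + 25) = 4 - 3319*(-17*14) = 4 - 3319*(-238) = 4 - 1*(-789922) = 4 + 789922 = 789926)
V(-143) - 1/(359485 + n) = (¼)*(-143)*(1 + 2*(-143)) - 1/(359485 + 789926) = (¼)*(-143)*(1 - 286) - 1/1149411 = (¼)*(-143)*(-285) - 1*1/1149411 = 40755/4 - 1/1149411 = 46844245301/4597644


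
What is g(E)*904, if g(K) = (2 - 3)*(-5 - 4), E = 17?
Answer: 8136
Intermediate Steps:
g(K) = 9 (g(K) = -1*(-9) = 9)
g(E)*904 = 9*904 = 8136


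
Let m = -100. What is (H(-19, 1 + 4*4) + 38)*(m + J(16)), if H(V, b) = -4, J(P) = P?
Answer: -2856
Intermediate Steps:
(H(-19, 1 + 4*4) + 38)*(m + J(16)) = (-4 + 38)*(-100 + 16) = 34*(-84) = -2856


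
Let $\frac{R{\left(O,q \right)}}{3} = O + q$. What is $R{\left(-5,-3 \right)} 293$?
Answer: $-7032$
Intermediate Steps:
$R{\left(O,q \right)} = 3 O + 3 q$ ($R{\left(O,q \right)} = 3 \left(O + q\right) = 3 O + 3 q$)
$R{\left(-5,-3 \right)} 293 = \left(3 \left(-5\right) + 3 \left(-3\right)\right) 293 = \left(-15 - 9\right) 293 = \left(-24\right) 293 = -7032$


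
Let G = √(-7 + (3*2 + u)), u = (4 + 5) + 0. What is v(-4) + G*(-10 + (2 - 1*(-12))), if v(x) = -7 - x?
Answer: -3 + 8*√2 ≈ 8.3137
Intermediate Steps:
u = 9 (u = 9 + 0 = 9)
G = 2*√2 (G = √(-7 + (3*2 + 9)) = √(-7 + (6 + 9)) = √(-7 + 15) = √8 = 2*√2 ≈ 2.8284)
v(-4) + G*(-10 + (2 - 1*(-12))) = (-7 - 1*(-4)) + (2*√2)*(-10 + (2 - 1*(-12))) = (-7 + 4) + (2*√2)*(-10 + (2 + 12)) = -3 + (2*√2)*(-10 + 14) = -3 + (2*√2)*4 = -3 + 8*√2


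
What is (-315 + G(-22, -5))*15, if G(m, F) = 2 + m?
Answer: -5025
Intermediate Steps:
(-315 + G(-22, -5))*15 = (-315 + (2 - 22))*15 = (-315 - 20)*15 = -335*15 = -5025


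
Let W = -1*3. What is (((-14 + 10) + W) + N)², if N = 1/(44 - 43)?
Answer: 36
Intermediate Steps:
N = 1 (N = 1/1 = 1)
W = -3
(((-14 + 10) + W) + N)² = (((-14 + 10) - 3) + 1)² = ((-4 - 3) + 1)² = (-7 + 1)² = (-6)² = 36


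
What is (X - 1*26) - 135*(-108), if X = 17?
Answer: 14571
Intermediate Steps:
(X - 1*26) - 135*(-108) = (17 - 1*26) - 135*(-108) = (17 - 26) + 14580 = -9 + 14580 = 14571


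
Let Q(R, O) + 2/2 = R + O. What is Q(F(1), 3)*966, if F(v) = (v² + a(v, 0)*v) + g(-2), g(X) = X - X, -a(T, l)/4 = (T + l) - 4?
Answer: 14490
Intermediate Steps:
a(T, l) = 16 - 4*T - 4*l (a(T, l) = -4*((T + l) - 4) = -4*(-4 + T + l) = 16 - 4*T - 4*l)
g(X) = 0
F(v) = v² + v*(16 - 4*v) (F(v) = (v² + (16 - 4*v - 4*0)*v) + 0 = (v² + (16 - 4*v + 0)*v) + 0 = (v² + (16 - 4*v)*v) + 0 = (v² + v*(16 - 4*v)) + 0 = v² + v*(16 - 4*v))
Q(R, O) = -1 + O + R (Q(R, O) = -1 + (R + O) = -1 + (O + R) = -1 + O + R)
Q(F(1), 3)*966 = (-1 + 3 + 1*(16 - 3*1))*966 = (-1 + 3 + 1*(16 - 3))*966 = (-1 + 3 + 1*13)*966 = (-1 + 3 + 13)*966 = 15*966 = 14490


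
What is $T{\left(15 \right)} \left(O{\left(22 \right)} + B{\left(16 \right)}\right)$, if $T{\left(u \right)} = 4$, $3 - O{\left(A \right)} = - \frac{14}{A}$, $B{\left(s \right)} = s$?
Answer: $\frac{864}{11} \approx 78.545$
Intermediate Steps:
$O{\left(A \right)} = 3 + \frac{14}{A}$ ($O{\left(A \right)} = 3 - - \frac{14}{A} = 3 + \frac{14}{A}$)
$T{\left(15 \right)} \left(O{\left(22 \right)} + B{\left(16 \right)}\right) = 4 \left(\left(3 + \frac{14}{22}\right) + 16\right) = 4 \left(\left(3 + 14 \cdot \frac{1}{22}\right) + 16\right) = 4 \left(\left(3 + \frac{7}{11}\right) + 16\right) = 4 \left(\frac{40}{11} + 16\right) = 4 \cdot \frac{216}{11} = \frac{864}{11}$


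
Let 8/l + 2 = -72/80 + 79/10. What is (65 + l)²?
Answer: 110889/25 ≈ 4435.6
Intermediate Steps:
l = 8/5 (l = 8/(-2 + (-72/80 + 79/10)) = 8/(-2 + (-72*1/80 + 79*(⅒))) = 8/(-2 + (-9/10 + 79/10)) = 8/(-2 + 7) = 8/5 ≈ 1.6000)
(65 + l)² = (65 + 8/5)² = (333/5)² = 110889/25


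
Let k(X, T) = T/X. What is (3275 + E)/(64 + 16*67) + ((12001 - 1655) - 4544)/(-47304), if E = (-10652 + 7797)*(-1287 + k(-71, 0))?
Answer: 453024577/139941 ≈ 3237.3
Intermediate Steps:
E = 3674385 (E = (-10652 + 7797)*(-1287 + 0/(-71)) = -2855*(-1287 + 0*(-1/71)) = -2855*(-1287 + 0) = -2855*(-1287) = 3674385)
(3275 + E)/(64 + 16*67) + ((12001 - 1655) - 4544)/(-47304) = (3275 + 3674385)/(64 + 16*67) + ((12001 - 1655) - 4544)/(-47304) = 3677660/(64 + 1072) + (10346 - 4544)*(-1/47304) = 3677660/1136 + 5802*(-1/47304) = 3677660*(1/1136) - 967/7884 = 919415/284 - 967/7884 = 453024577/139941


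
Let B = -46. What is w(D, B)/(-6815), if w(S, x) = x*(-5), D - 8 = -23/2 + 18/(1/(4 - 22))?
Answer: -46/1363 ≈ -0.033749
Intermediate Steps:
D = -655/2 (D = 8 + (-23/2 + 18/(1/(4 - 22))) = 8 + (-23*½ + 18/(1/(-18))) = 8 + (-23/2 + 18/(-1/18)) = 8 + (-23/2 + 18*(-18)) = 8 + (-23/2 - 324) = 8 - 671/2 = -655/2 ≈ -327.50)
w(S, x) = -5*x
w(D, B)/(-6815) = -5*(-46)/(-6815) = 230*(-1/6815) = -46/1363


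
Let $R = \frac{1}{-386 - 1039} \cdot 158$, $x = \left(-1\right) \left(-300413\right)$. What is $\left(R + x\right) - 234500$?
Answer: $\frac{93925867}{1425} \approx 65913.0$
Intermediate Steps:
$x = 300413$
$R = - \frac{158}{1425}$ ($R = \frac{1}{-1425} \cdot 158 = \left(- \frac{1}{1425}\right) 158 = - \frac{158}{1425} \approx -0.11088$)
$\left(R + x\right) - 234500 = \left(- \frac{158}{1425} + 300413\right) - 234500 = \frac{428088367}{1425} - 234500 = \frac{93925867}{1425}$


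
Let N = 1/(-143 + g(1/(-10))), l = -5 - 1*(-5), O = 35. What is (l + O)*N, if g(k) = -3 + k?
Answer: -350/1461 ≈ -0.23956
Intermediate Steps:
l = 0 (l = -5 + 5 = 0)
N = -10/1461 (N = 1/(-143 + (-3 + 1/(-10))) = 1/(-143 + (-3 - 1/10)) = 1/(-143 - 31/10) = 1/(-1461/10) = -10/1461 ≈ -0.0068446)
(l + O)*N = (0 + 35)*(-10/1461) = 35*(-10/1461) = -350/1461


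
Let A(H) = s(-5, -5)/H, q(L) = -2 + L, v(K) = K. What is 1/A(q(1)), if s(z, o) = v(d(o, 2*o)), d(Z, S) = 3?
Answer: -⅓ ≈ -0.33333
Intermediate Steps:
s(z, o) = 3
A(H) = 3/H
1/A(q(1)) = 1/(3/(-2 + 1)) = 1/(3/(-1)) = 1/(3*(-1)) = 1/(-3) = -⅓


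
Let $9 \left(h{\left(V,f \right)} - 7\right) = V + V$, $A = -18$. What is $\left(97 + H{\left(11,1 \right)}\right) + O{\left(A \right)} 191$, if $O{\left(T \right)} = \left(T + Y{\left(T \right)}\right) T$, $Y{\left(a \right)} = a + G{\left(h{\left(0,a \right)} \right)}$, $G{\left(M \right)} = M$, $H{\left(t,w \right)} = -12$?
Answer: $99787$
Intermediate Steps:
$h{\left(V,f \right)} = 7 + \frac{2 V}{9}$ ($h{\left(V,f \right)} = 7 + \frac{V + V}{9} = 7 + \frac{2 V}{9}$)
$Y{\left(a \right)} = 7 + a$ ($Y{\left(a \right)} = a + \left(7 + \frac{2}{9} \cdot 0\right) = a + \left(7 + 0\right) = a + 7 = 7 + a$)
$O{\left(T \right)} = T \left(7 + 2 T\right)$ ($O{\left(T \right)} = \left(T + \left(7 + T\right)\right) T = \left(7 + 2 T\right) T = T \left(7 + 2 T\right)$)
$\left(97 + H{\left(11,1 \right)}\right) + O{\left(A \right)} 191 = \left(97 - 12\right) + - 18 \left(7 + 2 \left(-18\right)\right) 191 = 85 + - 18 \left(7 - 36\right) 191 = 85 + \left(-18\right) \left(-29\right) 191 = 85 + 522 \cdot 191 = 85 + 99702 = 99787$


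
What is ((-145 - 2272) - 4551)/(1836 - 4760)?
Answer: 1742/731 ≈ 2.3830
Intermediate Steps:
((-145 - 2272) - 4551)/(1836 - 4760) = (-2417 - 4551)/(-2924) = -6968*(-1/2924) = 1742/731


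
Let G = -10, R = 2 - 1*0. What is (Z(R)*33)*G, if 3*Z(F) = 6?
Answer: -660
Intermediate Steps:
R = 2 (R = 2 + 0 = 2)
Z(F) = 2 (Z(F) = (1/3)*6 = 2)
(Z(R)*33)*G = (2*33)*(-10) = 66*(-10) = -660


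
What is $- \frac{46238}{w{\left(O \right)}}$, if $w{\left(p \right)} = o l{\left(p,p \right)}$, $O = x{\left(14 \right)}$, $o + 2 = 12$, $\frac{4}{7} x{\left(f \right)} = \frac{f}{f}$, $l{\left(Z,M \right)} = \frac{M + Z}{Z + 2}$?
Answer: $- \frac{69357}{14} \approx -4954.1$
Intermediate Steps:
$l{\left(Z,M \right)} = \frac{M + Z}{2 + Z}$
$x{\left(f \right)} = \frac{7}{4}$ ($x{\left(f \right)} = \frac{7 \frac{f}{f}}{4} = \frac{7}{4} \cdot 1 = \frac{7}{4}$)
$o = 10$ ($o = -2 + 12 = 10$)
$O = \frac{7}{4} \approx 1.75$
$w{\left(p \right)} = \frac{20 p}{2 + p}$ ($w{\left(p \right)} = 10 \frac{p + p}{2 + p} = 10 \frac{2 p}{2 + p} = \frac{20 p}{2 + p}$)
$- \frac{46238}{w{\left(O \right)}} = - \frac{46238}{20 \cdot \frac{7}{4} \frac{1}{2 + \frac{7}{4}}} = - \frac{46238}{20 \cdot \frac{7}{4} \frac{1}{\frac{15}{4}}} = - \frac{46238}{20 \cdot \frac{7}{4} \cdot \frac{4}{15}} = - \frac{46238}{\frac{28}{3}} = \left(-46238\right) \frac{3}{28} = - \frac{69357}{14}$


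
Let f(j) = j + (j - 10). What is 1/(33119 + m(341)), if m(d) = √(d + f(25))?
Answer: 33119/1096867780 - √381/1096867780 ≈ 3.0176e-5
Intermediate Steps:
f(j) = -10 + 2*j (f(j) = j + (-10 + j) = -10 + 2*j)
m(d) = √(40 + d) (m(d) = √(d + (-10 + 2*25)) = √(d + (-10 + 50)) = √(d + 40) = √(40 + d))
1/(33119 + m(341)) = 1/(33119 + √(40 + 341)) = 1/(33119 + √381)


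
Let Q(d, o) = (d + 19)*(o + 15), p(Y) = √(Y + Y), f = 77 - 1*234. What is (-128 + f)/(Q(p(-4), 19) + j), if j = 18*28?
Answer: -2875/11682 + 85*I*√2/5841 ≈ -0.24611 + 0.02058*I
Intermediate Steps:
f = -157 (f = 77 - 234 = -157)
p(Y) = √2*√Y (p(Y) = √(2*Y) = √2*√Y)
j = 504
Q(d, o) = (15 + o)*(19 + d) (Q(d, o) = (19 + d)*(15 + o) = (15 + o)*(19 + d))
(-128 + f)/(Q(p(-4), 19) + j) = (-128 - 157)/((285 + 15*(√2*√(-4)) + 19*19 + (√2*√(-4))*19) + 504) = -285/((285 + 15*(√2*(2*I)) + 361 + (√2*(2*I))*19) + 504) = -285/((285 + 15*(2*I*√2) + 361 + (2*I*√2)*19) + 504) = -285/((285 + 30*I*√2 + 361 + 38*I*√2) + 504) = -285/((646 + 68*I*√2) + 504) = -285/(1150 + 68*I*√2)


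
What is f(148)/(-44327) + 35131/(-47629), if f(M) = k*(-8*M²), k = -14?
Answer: -118403000829/2111250683 ≈ -56.082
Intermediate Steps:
f(M) = 112*M² (f(M) = -(-112)*M² = 112*M²)
f(148)/(-44327) + 35131/(-47629) = (112*148²)/(-44327) + 35131/(-47629) = (112*21904)*(-1/44327) + 35131*(-1/47629) = 2453248*(-1/44327) - 35131/47629 = -2453248/44327 - 35131/47629 = -118403000829/2111250683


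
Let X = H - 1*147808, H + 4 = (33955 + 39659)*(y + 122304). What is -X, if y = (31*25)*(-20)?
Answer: -7862121844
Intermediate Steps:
y = -15500 (y = 775*(-20) = -15500)
H = 7862269652 (H = -4 + (33955 + 39659)*(-15500 + 122304) = -4 + 73614*106804 = -4 + 7862269656 = 7862269652)
X = 7862121844 (X = 7862269652 - 1*147808 = 7862269652 - 147808 = 7862121844)
-X = -1*7862121844 = -7862121844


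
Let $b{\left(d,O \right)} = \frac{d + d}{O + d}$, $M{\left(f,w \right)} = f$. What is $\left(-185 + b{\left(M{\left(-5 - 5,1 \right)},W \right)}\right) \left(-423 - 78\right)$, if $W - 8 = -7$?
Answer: $\frac{274715}{3} \approx 91572.0$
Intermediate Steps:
$W = 1$ ($W = 8 - 7 = 1$)
$b{\left(d,O \right)} = \frac{2 d}{O + d}$
$\left(-185 + b{\left(M{\left(-5 - 5,1 \right)},W \right)}\right) \left(-423 - 78\right) = \left(-185 + \frac{2 \left(-5 - 5\right)}{1 - 10}\right) \left(-423 - 78\right) = \left(-185 + \frac{2 \left(-5 - 5\right)}{1 - 10}\right) \left(-501\right) = \left(-185 + 2 \left(-10\right) \frac{1}{1 - 10}\right) \left(-501\right) = \left(-185 + 2 \left(-10\right) \frac{1}{-9}\right) \left(-501\right) = \left(-185 + 2 \left(-10\right) \left(- \frac{1}{9}\right)\right) \left(-501\right) = \left(-185 + \frac{20}{9}\right) \left(-501\right) = \left(- \frac{1645}{9}\right) \left(-501\right) = \frac{274715}{3}$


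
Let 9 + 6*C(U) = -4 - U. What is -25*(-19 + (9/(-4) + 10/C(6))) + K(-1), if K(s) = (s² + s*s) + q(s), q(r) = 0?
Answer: 46527/76 ≈ 612.20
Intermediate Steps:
C(U) = -13/6 - U/6 (C(U) = -3/2 + (-4 - U)/6 = -3/2 + (-⅔ - U/6) = -13/6 - U/6)
K(s) = 2*s² (K(s) = (s² + s*s) + 0 = (s² + s²) + 0 = 2*s² + 0 = 2*s²)
-25*(-19 + (9/(-4) + 10/C(6))) + K(-1) = -25*(-19 + (9/(-4) + 10/(-13/6 - ⅙*6))) + 2*(-1)² = -25*(-19 + (9*(-¼) + 10/(-13/6 - 1))) + 2*1 = -25*(-19 + (-9/4 + 10/(-19/6))) + 2 = -25*(-19 + (-9/4 + 10*(-6/19))) + 2 = -25*(-19 + (-9/4 - 60/19)) + 2 = -25*(-19 - 411/76) + 2 = -25*(-1855/76) + 2 = 46375/76 + 2 = 46527/76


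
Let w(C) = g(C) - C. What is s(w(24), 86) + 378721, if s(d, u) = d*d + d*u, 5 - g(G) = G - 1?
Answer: 376873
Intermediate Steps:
g(G) = 6 - G (g(G) = 5 - (G - 1) = 5 - (-1 + G) = 5 + (1 - G) = 6 - G)
w(C) = 6 - 2*C (w(C) = (6 - C) - C = 6 - 2*C)
s(d, u) = d² + d*u
s(w(24), 86) + 378721 = (6 - 2*24)*((6 - 2*24) + 86) + 378721 = (6 - 48)*((6 - 48) + 86) + 378721 = -42*(-42 + 86) + 378721 = -42*44 + 378721 = -1848 + 378721 = 376873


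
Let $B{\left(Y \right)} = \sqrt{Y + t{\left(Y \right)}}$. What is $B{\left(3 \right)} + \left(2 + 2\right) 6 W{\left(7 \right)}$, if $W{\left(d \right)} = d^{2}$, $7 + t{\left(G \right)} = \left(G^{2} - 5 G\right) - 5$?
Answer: $1176 + i \sqrt{15} \approx 1176.0 + 3.873 i$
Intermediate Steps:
$t{\left(G \right)} = -12 + G^{2} - 5 G$ ($t{\left(G \right)} = -7 - \left(5 - G^{2} + 5 G\right) = -12 + G^{2} - 5 G$)
$B{\left(Y \right)} = \sqrt{-12 + Y^{2} - 4 Y}$ ($B{\left(Y \right)} = \sqrt{Y - \left(12 - Y^{2} + 5 Y\right)} = \sqrt{-12 + Y^{2} - 4 Y}$)
$B{\left(3 \right)} + \left(2 + 2\right) 6 W{\left(7 \right)} = \sqrt{-12 + 3^{2} - 12} + \left(2 + 2\right) 6 \cdot 7^{2} = \sqrt{-12 + 9 - 12} + 4 \cdot 6 \cdot 49 = \sqrt{-15} + 24 \cdot 49 = i \sqrt{15} + 1176 = 1176 + i \sqrt{15}$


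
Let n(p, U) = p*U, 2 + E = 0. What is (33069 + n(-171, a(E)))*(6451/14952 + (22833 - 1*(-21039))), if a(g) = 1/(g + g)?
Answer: 4137269612665/2848 ≈ 1.4527e+9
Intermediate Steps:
E = -2 (E = -2 + 0 = -2)
a(g) = 1/(2*g)
n(p, U) = U*p
(33069 + n(-171, a(E)))*(6451/14952 + (22833 - 1*(-21039))) = (33069 + ((½)/(-2))*(-171))*(6451/14952 + (22833 - 1*(-21039))) = (33069 + ((½)*(-½))*(-171))*(6451*(1/14952) + (22833 + 21039)) = (33069 - ¼*(-171))*(6451/14952 + 43872) = (33069 + 171/4)*(655980595/14952) = (132447/4)*(655980595/14952) = 4137269612665/2848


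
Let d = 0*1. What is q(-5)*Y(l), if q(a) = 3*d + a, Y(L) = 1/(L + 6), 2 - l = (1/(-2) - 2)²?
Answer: -20/7 ≈ -2.8571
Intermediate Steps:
d = 0
l = -17/4 (l = 2 - (1/(-2) - 2)² = 2 - (-½ - 2)² = 2 - (-5/2)² = 2 - 1*25/4 = 2 - 25/4 = -17/4 ≈ -4.2500)
Y(L) = 1/(6 + L)
q(a) = a (q(a) = 3*0 + a = 0 + a = a)
q(-5)*Y(l) = -5/(6 - 17/4) = -5/7/4 = -5*4/7 = -20/7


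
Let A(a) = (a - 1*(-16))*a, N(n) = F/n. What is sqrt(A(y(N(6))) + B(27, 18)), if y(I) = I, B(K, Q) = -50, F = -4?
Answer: I*sqrt(542)/3 ≈ 7.7603*I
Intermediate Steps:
N(n) = -4/n
A(a) = a*(16 + a) (A(a) = (a + 16)*a = (16 + a)*a = a*(16 + a))
sqrt(A(y(N(6))) + B(27, 18)) = sqrt((-4/6)*(16 - 4/6) - 50) = sqrt((-4*1/6)*(16 - 4*1/6) - 50) = sqrt(-2*(16 - 2/3)/3 - 50) = sqrt(-2/3*46/3 - 50) = sqrt(-92/9 - 50) = sqrt(-542/9) = I*sqrt(542)/3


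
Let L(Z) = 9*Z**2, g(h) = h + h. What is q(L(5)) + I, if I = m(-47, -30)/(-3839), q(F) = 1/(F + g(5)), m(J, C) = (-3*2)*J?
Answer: -62431/902165 ≈ -0.069201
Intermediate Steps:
m(J, C) = -6*J
g(h) = 2*h
q(F) = 1/(10 + F) (q(F) = 1/(F + 2*5) = 1/(F + 10) = 1/(10 + F))
I = -282/3839 (I = -6*(-47)/(-3839) = 282*(-1/3839) = -282/3839 ≈ -0.073457)
q(L(5)) + I = 1/(10 + 9*5**2) - 282/3839 = 1/(10 + 9*25) - 282/3839 = 1/(10 + 225) - 282/3839 = 1/235 - 282/3839 = -62431/902165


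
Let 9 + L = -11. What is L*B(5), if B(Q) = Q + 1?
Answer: -120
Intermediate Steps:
L = -20 (L = -9 - 11 = -20)
B(Q) = 1 + Q
L*B(5) = -20*(1 + 5) = -20*6 = -120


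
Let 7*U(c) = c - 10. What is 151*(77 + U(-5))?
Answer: 79124/7 ≈ 11303.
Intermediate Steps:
U(c) = -10/7 + c/7 (U(c) = (c - 10)/7 = (-10 + c)/7 = -10/7 + c/7)
151*(77 + U(-5)) = 151*(77 + (-10/7 + (1/7)*(-5))) = 151*(77 + (-10/7 - 5/7)) = 151*(77 - 15/7) = 151*(524/7) = 79124/7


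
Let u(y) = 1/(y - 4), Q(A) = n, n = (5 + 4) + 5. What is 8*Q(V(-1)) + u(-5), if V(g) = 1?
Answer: 1007/9 ≈ 111.89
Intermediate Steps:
n = 14 (n = 9 + 5 = 14)
Q(A) = 14
u(y) = 1/(-4 + y)
8*Q(V(-1)) + u(-5) = 8*14 + 1/(-4 - 5) = 112 + 1/(-9) = 112 - 1/9 = 1007/9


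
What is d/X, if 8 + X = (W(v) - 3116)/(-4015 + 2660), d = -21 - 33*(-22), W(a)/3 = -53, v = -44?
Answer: -191055/1513 ≈ -126.28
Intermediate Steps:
W(a) = -159 (W(a) = 3*(-53) = -159)
d = 705 (d = -21 + 726 = 705)
X = -1513/271 (X = -8 + (-159 - 3116)/(-4015 + 2660) = -8 - 3275/(-1355) = -8 - 3275*(-1/1355) = -8 + 655/271 = -1513/271 ≈ -5.5830)
d/X = 705/(-1513/271) = 705*(-271/1513) = -191055/1513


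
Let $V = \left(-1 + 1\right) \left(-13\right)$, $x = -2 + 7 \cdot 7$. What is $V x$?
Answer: $0$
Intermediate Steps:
$x = 47$ ($x = -2 + 49 = 47$)
$V = 0$ ($V = 0 \left(-13\right) = 0$)
$V x = 0 \cdot 47 = 0$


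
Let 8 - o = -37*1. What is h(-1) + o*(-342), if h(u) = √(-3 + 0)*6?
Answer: -15390 + 6*I*√3 ≈ -15390.0 + 10.392*I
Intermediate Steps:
h(u) = 6*I*√3 (h(u) = √(-3)*6 = (I*√3)*6 = 6*I*√3)
o = 45 (o = 8 - (-37) = 8 - 1*(-37) = 8 + 37 = 45)
h(-1) + o*(-342) = 6*I*√3 + 45*(-342) = 6*I*√3 - 15390 = -15390 + 6*I*√3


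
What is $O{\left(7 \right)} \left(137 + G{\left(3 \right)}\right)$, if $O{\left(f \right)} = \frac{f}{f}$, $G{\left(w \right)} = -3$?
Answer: $134$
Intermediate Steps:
$O{\left(f \right)} = 1$
$O{\left(7 \right)} \left(137 + G{\left(3 \right)}\right) = 1 \left(137 - 3\right) = 1 \cdot 134 = 134$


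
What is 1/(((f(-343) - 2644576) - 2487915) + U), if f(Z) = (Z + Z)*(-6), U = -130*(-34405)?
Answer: -1/655725 ≈ -1.5250e-6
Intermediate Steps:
U = 4472650
f(Z) = -12*Z (f(Z) = (2*Z)*(-6) = -12*Z)
1/(((f(-343) - 2644576) - 2487915) + U) = 1/(((-12*(-343) - 2644576) - 2487915) + 4472650) = 1/(((4116 - 2644576) - 2487915) + 4472650) = 1/((-2640460 - 2487915) + 4472650) = 1/(-5128375 + 4472650) = 1/(-655725) = -1/655725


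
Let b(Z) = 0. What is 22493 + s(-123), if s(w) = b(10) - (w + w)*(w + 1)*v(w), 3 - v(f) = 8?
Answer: 172553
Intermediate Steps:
v(f) = -5 (v(f) = 3 - 1*8 = 3 - 8 = -5)
s(w) = 10*w*(1 + w) (s(w) = 0 - (w + w)*(w + 1)*(-5) = 0 - (2*w)*(1 + w)*(-5) = 0 - 2*w*(1 + w)*(-5) = 0 - (-10)*w*(1 + w) = 0 + 10*w*(1 + w) = 10*w*(1 + w))
22493 + s(-123) = 22493 + 10*(-123)*(1 - 123) = 22493 + 10*(-123)*(-122) = 22493 + 150060 = 172553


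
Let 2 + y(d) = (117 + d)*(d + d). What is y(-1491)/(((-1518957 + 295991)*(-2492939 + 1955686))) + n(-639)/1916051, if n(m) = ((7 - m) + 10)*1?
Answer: 219435111294827/629463136572170149 ≈ 0.00034861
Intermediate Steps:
y(d) = -2 + 2*d*(117 + d) (y(d) = -2 + (117 + d)*(d + d) = -2 + (117 + d)*(2*d) = -2 + 2*d*(117 + d))
n(m) = 17 - m (n(m) = (17 - m)*1 = 17 - m)
y(-1491)/(((-1518957 + 295991)*(-2492939 + 1955686))) + n(-639)/1916051 = (-2 + 2*(-1491)**2 + 234*(-1491))/(((-1518957 + 295991)*(-2492939 + 1955686))) + (17 - 1*(-639))/1916051 = (-2 + 2*2223081 - 348894)/((-1222966*(-537253))) + (17 + 639)*(1/1916051) = (-2 + 4446162 - 348894)/657042152398 + 656*(1/1916051) = 4097266*(1/657042152398) + 656/1916051 = 2048633/328521076199 + 656/1916051 = 219435111294827/629463136572170149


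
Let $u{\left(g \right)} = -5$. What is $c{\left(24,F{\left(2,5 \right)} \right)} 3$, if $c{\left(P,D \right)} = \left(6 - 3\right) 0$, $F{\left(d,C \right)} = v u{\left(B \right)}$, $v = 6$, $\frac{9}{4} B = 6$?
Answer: $0$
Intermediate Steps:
$B = \frac{8}{3}$ ($B = \frac{4}{9} \cdot 6 = \frac{8}{3} \approx 2.6667$)
$F{\left(d,C \right)} = -30$ ($F{\left(d,C \right)} = 6 \left(-5\right) = -30$)
$c{\left(P,D \right)} = 0$ ($c{\left(P,D \right)} = 3 \cdot 0 = 0$)
$c{\left(24,F{\left(2,5 \right)} \right)} 3 = 0 \cdot 3 = 0$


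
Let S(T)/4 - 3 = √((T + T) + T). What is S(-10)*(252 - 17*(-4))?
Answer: 3840 + 1280*I*√30 ≈ 3840.0 + 7010.9*I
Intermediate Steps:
S(T) = 12 + 4*√3*√T (S(T) = 12 + 4*√((T + T) + T) = 12 + 4*√(2*T + T) = 12 + 4*√(3*T) = 12 + 4*(√3*√T) = 12 + 4*√3*√T)
S(-10)*(252 - 17*(-4)) = (12 + 4*√3*√(-10))*(252 - 17*(-4)) = (12 + 4*√3*(I*√10))*(252 + 68) = (12 + 4*I*√30)*320 = 3840 + 1280*I*√30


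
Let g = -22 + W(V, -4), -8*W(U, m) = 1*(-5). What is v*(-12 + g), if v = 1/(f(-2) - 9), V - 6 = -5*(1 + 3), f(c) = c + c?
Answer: 267/104 ≈ 2.5673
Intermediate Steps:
f(c) = 2*c
V = -14 (V = 6 - 5*(1 + 3) = 6 - 5*4 = 6 - 20 = -14)
v = -1/13 (v = 1/(2*(-2) - 9) = 1/(-4 - 9) = 1/(-13) = -1/13 ≈ -0.076923)
W(U, m) = 5/8 (W(U, m) = -(-5)/8 = -⅛*(-5) = 5/8)
g = -171/8 (g = -22 + 5/8 = -171/8 ≈ -21.375)
v*(-12 + g) = -(-12 - 171/8)/13 = -1/13*(-267/8) = 267/104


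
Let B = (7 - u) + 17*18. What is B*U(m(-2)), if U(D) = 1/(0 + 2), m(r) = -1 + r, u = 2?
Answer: 311/2 ≈ 155.50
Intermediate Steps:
U(D) = 1/2
B = 311 (B = (7 - 1*2) + 17*18 = (7 - 2) + 306 = 5 + 306 = 311)
B*U(m(-2)) = 311*(1/2) = 311/2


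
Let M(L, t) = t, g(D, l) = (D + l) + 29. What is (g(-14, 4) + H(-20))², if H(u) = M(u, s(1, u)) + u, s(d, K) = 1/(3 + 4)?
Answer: 36/49 ≈ 0.73469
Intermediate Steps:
g(D, l) = 29 + D + l
s(d, K) = ⅐ (s(d, K) = 1/7 = ⅐)
H(u) = ⅐ + u
(g(-14, 4) + H(-20))² = ((29 - 14 + 4) + (⅐ - 20))² = (19 - 139/7)² = (-6/7)² = 36/49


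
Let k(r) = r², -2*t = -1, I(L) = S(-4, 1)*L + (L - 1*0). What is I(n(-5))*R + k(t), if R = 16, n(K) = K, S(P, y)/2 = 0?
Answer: -319/4 ≈ -79.750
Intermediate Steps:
S(P, y) = 0 (S(P, y) = 2*0 = 0)
I(L) = L (I(L) = 0*L + (L - 1*0) = 0 + (L + 0) = 0 + L = L)
t = ½ (t = -½*(-1) = ½ ≈ 0.50000)
I(n(-5))*R + k(t) = -5*16 + (½)² = -80 + ¼ = -319/4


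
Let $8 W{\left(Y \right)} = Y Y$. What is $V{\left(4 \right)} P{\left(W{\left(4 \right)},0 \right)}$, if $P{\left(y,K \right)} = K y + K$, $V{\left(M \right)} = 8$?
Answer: $0$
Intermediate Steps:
$W{\left(Y \right)} = \frac{Y^{2}}{8}$ ($W{\left(Y \right)} = \frac{Y Y}{8} = \frac{Y^{2}}{8}$)
$P{\left(y,K \right)} = K + K y$
$V{\left(4 \right)} P{\left(W{\left(4 \right)},0 \right)} = 8 \cdot 0 \left(1 + \frac{4^{2}}{8}\right) = 8 \cdot 0 \left(1 + \frac{1}{8} \cdot 16\right) = 8 \cdot 0 \left(1 + 2\right) = 8 \cdot 0 \cdot 3 = 8 \cdot 0 = 0$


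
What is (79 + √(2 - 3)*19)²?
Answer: 5880 + 3002*I ≈ 5880.0 + 3002.0*I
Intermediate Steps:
(79 + √(2 - 3)*19)² = (79 + √(-1)*19)² = (79 + I*19)² = (79 + 19*I)²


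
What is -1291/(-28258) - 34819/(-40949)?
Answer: 1036780461/1157136842 ≈ 0.89599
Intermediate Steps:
-1291/(-28258) - 34819/(-40949) = -1291*(-1/28258) - 34819*(-1/40949) = 1291/28258 + 34819/40949 = 1036780461/1157136842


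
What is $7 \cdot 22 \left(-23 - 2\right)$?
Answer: $-3850$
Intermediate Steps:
$7 \cdot 22 \left(-23 - 2\right) = 154 \left(-23 - 2\right) = 154 \left(-25\right) = -3850$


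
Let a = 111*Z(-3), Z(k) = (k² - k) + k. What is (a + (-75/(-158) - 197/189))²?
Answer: 888945375844969/891739044 ≈ 9.9687e+5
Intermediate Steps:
Z(k) = k²
a = 999 (a = 111*(-3)² = 111*9 = 999)
(a + (-75/(-158) - 197/189))² = (999 + (-75/(-158) - 197/189))² = (999 + (-75*(-1/158) - 197*1/189))² = (999 + (75/158 - 197/189))² = (999 - 16951/29862)² = (29815187/29862)² = 888945375844969/891739044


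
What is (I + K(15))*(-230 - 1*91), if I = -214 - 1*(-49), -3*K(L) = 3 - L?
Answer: 51681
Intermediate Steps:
K(L) = -1 + L/3 (K(L) = -(3 - L)/3 = -1 + L/3)
I = -165 (I = -214 + 49 = -165)
(I + K(15))*(-230 - 1*91) = (-165 + (-1 + (⅓)*15))*(-230 - 1*91) = (-165 + (-1 + 5))*(-230 - 91) = (-165 + 4)*(-321) = -161*(-321) = 51681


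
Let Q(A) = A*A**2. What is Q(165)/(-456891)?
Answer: -1497375/152297 ≈ -9.8319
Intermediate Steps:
Q(A) = A**3
Q(165)/(-456891) = 165**3/(-456891) = 4492125*(-1/456891) = -1497375/152297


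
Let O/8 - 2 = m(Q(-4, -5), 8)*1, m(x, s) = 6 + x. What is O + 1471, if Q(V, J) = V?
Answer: 1503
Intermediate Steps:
O = 32 (O = 16 + 8*((6 - 4)*1) = 16 + 8*(2*1) = 16 + 8*2 = 16 + 16 = 32)
O + 1471 = 32 + 1471 = 1503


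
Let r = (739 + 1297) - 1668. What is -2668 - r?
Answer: -3036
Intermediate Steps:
r = 368 (r = 2036 - 1668 = 368)
-2668 - r = -2668 - 1*368 = -2668 - 368 = -3036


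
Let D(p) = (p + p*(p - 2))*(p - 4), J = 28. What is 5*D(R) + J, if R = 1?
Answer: 28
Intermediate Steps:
D(p) = (-4 + p)*(p + p*(-2 + p)) (D(p) = (p + p*(-2 + p))*(-4 + p) = (-4 + p)*(p + p*(-2 + p)))
5*D(R) + J = 5*(1*(4 + 1² - 5*1)) + 28 = 5*(1*(4 + 1 - 5)) + 28 = 5*(1*0) + 28 = 5*0 + 28 = 0 + 28 = 28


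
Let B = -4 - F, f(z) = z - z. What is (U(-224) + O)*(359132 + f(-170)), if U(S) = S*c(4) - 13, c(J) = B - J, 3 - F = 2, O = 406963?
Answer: 146872777512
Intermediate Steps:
f(z) = 0
F = 1 (F = 3 - 1*2 = 3 - 2 = 1)
B = -5 (B = -4 - 1*1 = -4 - 1 = -5)
c(J) = -5 - J
U(S) = -13 - 9*S (U(S) = S*(-5 - 1*4) - 13 = S*(-5 - 4) - 13 = S*(-9) - 13 = -9*S - 13 = -13 - 9*S)
(U(-224) + O)*(359132 + f(-170)) = ((-13 - 9*(-224)) + 406963)*(359132 + 0) = ((-13 + 2016) + 406963)*359132 = (2003 + 406963)*359132 = 408966*359132 = 146872777512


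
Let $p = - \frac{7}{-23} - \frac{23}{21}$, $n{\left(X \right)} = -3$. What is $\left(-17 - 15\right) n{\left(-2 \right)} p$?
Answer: $- \frac{12224}{161} \approx -75.925$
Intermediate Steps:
$p = - \frac{382}{483}$ ($p = \left(-7\right) \left(- \frac{1}{23}\right) - \frac{23}{21} = \frac{7}{23} - \frac{23}{21} = - \frac{382}{483} \approx -0.79089$)
$\left(-17 - 15\right) n{\left(-2 \right)} p = \left(-17 - 15\right) \left(-3\right) \left(- \frac{382}{483}\right) = \left(-32\right) \left(-3\right) \left(- \frac{382}{483}\right) = 96 \left(- \frac{382}{483}\right) = - \frac{12224}{161}$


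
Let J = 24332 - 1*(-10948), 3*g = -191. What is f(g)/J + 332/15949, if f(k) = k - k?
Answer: 332/15949 ≈ 0.020816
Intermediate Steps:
g = -191/3 (g = (1/3)*(-191) = -191/3 ≈ -63.667)
J = 35280 (J = 24332 + 10948 = 35280)
f(k) = 0
f(g)/J + 332/15949 = 0/35280 + 332/15949 = 0*(1/35280) + 332*(1/15949) = 0 + 332/15949 = 332/15949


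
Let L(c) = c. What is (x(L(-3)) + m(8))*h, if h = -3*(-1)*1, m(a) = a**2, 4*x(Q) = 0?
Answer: 192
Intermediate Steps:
x(Q) = 0 (x(Q) = (1/4)*0 = 0)
h = 3 (h = 3*1 = 3)
(x(L(-3)) + m(8))*h = (0 + 8**2)*3 = (0 + 64)*3 = 64*3 = 192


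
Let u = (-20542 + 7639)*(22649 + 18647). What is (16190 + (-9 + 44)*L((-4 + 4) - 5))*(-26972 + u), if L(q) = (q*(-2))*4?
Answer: -9373170283400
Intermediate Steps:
L(q) = -8*q (L(q) = -2*q*4 = -8*q)
u = -532842288 (u = -12903*41296 = -532842288)
(16190 + (-9 + 44)*L((-4 + 4) - 5))*(-26972 + u) = (16190 + (-9 + 44)*(-8*((-4 + 4) - 5)))*(-26972 - 532842288) = (16190 + 35*(-8*(0 - 5)))*(-532869260) = (16190 + 35*(-8*(-5)))*(-532869260) = (16190 + 35*40)*(-532869260) = (16190 + 1400)*(-532869260) = 17590*(-532869260) = -9373170283400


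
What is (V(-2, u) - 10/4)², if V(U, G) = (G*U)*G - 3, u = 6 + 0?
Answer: 24025/4 ≈ 6006.3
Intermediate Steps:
u = 6
V(U, G) = -3 + U*G² (V(U, G) = U*G² - 3 = -3 + U*G²)
(V(-2, u) - 10/4)² = ((-3 - 2*6²) - 10/4)² = ((-3 - 2*36) - 10*¼)² = ((-3 - 72) - 5/2)² = (-75 - 5/2)² = (-155/2)² = 24025/4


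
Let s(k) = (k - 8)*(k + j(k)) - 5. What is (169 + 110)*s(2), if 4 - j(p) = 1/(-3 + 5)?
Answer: -10602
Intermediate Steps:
j(p) = 7/2 (j(p) = 4 - 1/(-3 + 5) = 4 - 1/2 = 4 - 1*½ = 4 - ½ = 7/2)
s(k) = -5 + (-8 + k)*(7/2 + k) (s(k) = (k - 8)*(k + 7/2) - 5 = (-8 + k)*(7/2 + k) - 5 = -5 + (-8 + k)*(7/2 + k))
(169 + 110)*s(2) = (169 + 110)*(-33 + 2² - 9/2*2) = 279*(-33 + 4 - 9) = 279*(-38) = -10602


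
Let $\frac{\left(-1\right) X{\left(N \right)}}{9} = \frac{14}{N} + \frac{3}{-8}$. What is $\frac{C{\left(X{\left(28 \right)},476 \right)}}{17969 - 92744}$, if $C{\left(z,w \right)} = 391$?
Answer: $- \frac{391}{74775} \approx -0.005229$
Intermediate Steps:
$X{\left(N \right)} = \frac{27}{8} - \frac{126}{N}$ ($X{\left(N \right)} = - 9 \left(\frac{14}{N} + \frac{3}{-8}\right) = - 9 \left(\frac{14}{N} + 3 \left(- \frac{1}{8}\right)\right) = - 9 \left(\frac{14}{N} - \frac{3}{8}\right) = - 9 \left(- \frac{3}{8} + \frac{14}{N}\right) = \frac{27}{8} - \frac{126}{N}$)
$\frac{C{\left(X{\left(28 \right)},476 \right)}}{17969 - 92744} = \frac{391}{17969 - 92744} = \frac{391}{-74775} = 391 \left(- \frac{1}{74775}\right) = - \frac{391}{74775}$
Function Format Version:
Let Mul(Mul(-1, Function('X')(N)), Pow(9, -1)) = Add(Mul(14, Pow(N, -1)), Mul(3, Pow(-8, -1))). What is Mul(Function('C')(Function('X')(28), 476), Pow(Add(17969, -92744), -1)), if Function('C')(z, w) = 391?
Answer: Rational(-391, 74775) ≈ -0.0052290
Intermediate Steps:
Function('X')(N) = Add(Rational(27, 8), Mul(-126, Pow(N, -1))) (Function('X')(N) = Mul(-9, Add(Mul(14, Pow(N, -1)), Mul(3, Pow(-8, -1)))) = Mul(-9, Add(Mul(14, Pow(N, -1)), Mul(3, Rational(-1, 8)))) = Mul(-9, Add(Mul(14, Pow(N, -1)), Rational(-3, 8))) = Mul(-9, Add(Rational(-3, 8), Mul(14, Pow(N, -1)))) = Add(Rational(27, 8), Mul(-126, Pow(N, -1))))
Mul(Function('C')(Function('X')(28), 476), Pow(Add(17969, -92744), -1)) = Mul(391, Pow(Add(17969, -92744), -1)) = Mul(391, Pow(-74775, -1)) = Mul(391, Rational(-1, 74775)) = Rational(-391, 74775)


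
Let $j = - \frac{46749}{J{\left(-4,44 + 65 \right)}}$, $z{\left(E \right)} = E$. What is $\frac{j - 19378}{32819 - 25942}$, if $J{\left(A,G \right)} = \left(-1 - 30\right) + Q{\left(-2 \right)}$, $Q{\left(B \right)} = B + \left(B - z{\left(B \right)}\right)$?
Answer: $- \frac{197575}{75647} \approx -2.6118$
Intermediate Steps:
$Q{\left(B \right)} = B$ ($Q{\left(B \right)} = B + \left(B - B\right) = B + 0 = B$)
$J{\left(A,G \right)} = -33$ ($J{\left(A,G \right)} = \left(-1 - 30\right) - 2 = -31 - 2 = -33$)
$j = \frac{15583}{11}$ ($j = - \frac{46749}{-33} = \left(-46749\right) \left(- \frac{1}{33}\right) = \frac{15583}{11} \approx 1416.6$)
$\frac{j - 19378}{32819 - 25942} = \frac{\frac{15583}{11} - 19378}{32819 - 25942} = - \frac{197575}{11 \cdot 6877} = \left(- \frac{197575}{11}\right) \frac{1}{6877} = - \frac{197575}{75647}$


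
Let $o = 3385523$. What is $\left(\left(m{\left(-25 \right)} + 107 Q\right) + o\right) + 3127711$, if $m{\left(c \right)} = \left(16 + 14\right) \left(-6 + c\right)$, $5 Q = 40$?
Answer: $6513160$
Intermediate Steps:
$Q = 8$ ($Q = \frac{1}{5} \cdot 40 = 8$)
$m{\left(c \right)} = -180 + 30 c$ ($m{\left(c \right)} = 30 \left(-6 + c\right) = -180 + 30 c$)
$\left(\left(m{\left(-25 \right)} + 107 Q\right) + o\right) + 3127711 = \left(\left(\left(-180 + 30 \left(-25\right)\right) + 107 \cdot 8\right) + 3385523\right) + 3127711 = \left(\left(\left(-180 - 750\right) + 856\right) + 3385523\right) + 3127711 = \left(\left(-930 + 856\right) + 3385523\right) + 3127711 = \left(-74 + 3385523\right) + 3127711 = 3385449 + 3127711 = 6513160$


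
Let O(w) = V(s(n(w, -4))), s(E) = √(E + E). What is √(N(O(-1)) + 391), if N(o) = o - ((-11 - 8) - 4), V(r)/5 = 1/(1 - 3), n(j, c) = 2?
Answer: √1646/2 ≈ 20.285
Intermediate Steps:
s(E) = √2*√E (s(E) = √(2*E) = √2*√E)
V(r) = -5/2 (V(r) = 5/(1 - 3) = 5/(-2) = 5*(-½) = -5/2)
O(w) = -5/2
N(o) = 23 + o (N(o) = o - (-19 - 4) = o - 1*(-23) = o + 23 = 23 + o)
√(N(O(-1)) + 391) = √((23 - 5/2) + 391) = √(41/2 + 391) = √(823/2) = √1646/2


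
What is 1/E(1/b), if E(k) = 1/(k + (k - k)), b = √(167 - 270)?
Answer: -I*√103/103 ≈ -0.098533*I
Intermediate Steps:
b = I*√103 (b = √(-103) = I*√103 ≈ 10.149*I)
E(k) = 1/k (E(k) = 1/(k + 0) = 1/k)
1/E(1/b) = 1/(1/(1/(I*√103))) = 1/(1/(-I*√103/103)) = 1/(I*√103) = -I*√103/103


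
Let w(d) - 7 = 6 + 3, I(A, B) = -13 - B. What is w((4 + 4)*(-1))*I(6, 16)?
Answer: -464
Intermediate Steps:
w(d) = 16 (w(d) = 7 + (6 + 3) = 7 + 9 = 16)
w((4 + 4)*(-1))*I(6, 16) = 16*(-13 - 1*16) = 16*(-13 - 16) = 16*(-29) = -464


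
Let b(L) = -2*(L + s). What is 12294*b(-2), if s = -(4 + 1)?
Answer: 172116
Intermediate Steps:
s = -5 (s = -1*5 = -5)
b(L) = 10 - 2*L (b(L) = -2*(L - 5) = -2*(-5 + L) = 10 - 2*L)
12294*b(-2) = 12294*(10 - 2*(-2)) = 12294*(10 + 4) = 12294*14 = 172116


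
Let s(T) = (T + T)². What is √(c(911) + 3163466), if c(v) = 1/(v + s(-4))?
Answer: √120290794689/195 ≈ 1778.6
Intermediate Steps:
s(T) = 4*T² (s(T) = (2*T)² = 4*T²)
c(v) = 1/(64 + v) (c(v) = 1/(v + 4*(-4)²) = 1/(v + 4*16) = 1/(v + 64) = 1/(64 + v))
√(c(911) + 3163466) = √(1/(64 + 911) + 3163466) = √(1/975 + 3163466) = √(3084379351/975) = √120290794689/195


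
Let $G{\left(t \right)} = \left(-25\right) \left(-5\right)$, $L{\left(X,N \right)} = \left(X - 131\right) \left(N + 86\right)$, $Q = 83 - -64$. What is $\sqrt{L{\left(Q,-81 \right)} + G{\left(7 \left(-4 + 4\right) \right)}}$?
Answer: $\sqrt{205} \approx 14.318$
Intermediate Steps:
$Q = 147$ ($Q = 83 + 64 = 147$)
$L{\left(X,N \right)} = \left(-131 + X\right) \left(86 + N\right)$
$G{\left(t \right)} = 125$
$\sqrt{L{\left(Q,-81 \right)} + G{\left(7 \left(-4 + 4\right) \right)}} = \sqrt{\left(-11266 - -10611 + 86 \cdot 147 - 11907\right) + 125} = \sqrt{\left(-11266 + 10611 + 12642 - 11907\right) + 125} = \sqrt{80 + 125} = \sqrt{205}$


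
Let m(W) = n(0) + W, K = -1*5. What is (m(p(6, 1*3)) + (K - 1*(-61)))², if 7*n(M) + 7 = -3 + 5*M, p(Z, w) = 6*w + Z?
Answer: 302500/49 ≈ 6173.5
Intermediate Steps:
p(Z, w) = Z + 6*w
K = -5
n(M) = -10/7 + 5*M/7 (n(M) = -1 + (-3 + 5*M)/7 = -1 + (-3/7 + 5*M/7) = -10/7 + 5*M/7)
m(W) = -10/7 + W (m(W) = (-10/7 + (5/7)*0) + W = (-10/7 + 0) + W = -10/7 + W)
(m(p(6, 1*3)) + (K - 1*(-61)))² = ((-10/7 + (6 + 6*(1*3))) + (-5 - 1*(-61)))² = ((-10/7 + (6 + 6*3)) + (-5 + 61))² = ((-10/7 + (6 + 18)) + 56)² = ((-10/7 + 24) + 56)² = (158/7 + 56)² = (550/7)² = 302500/49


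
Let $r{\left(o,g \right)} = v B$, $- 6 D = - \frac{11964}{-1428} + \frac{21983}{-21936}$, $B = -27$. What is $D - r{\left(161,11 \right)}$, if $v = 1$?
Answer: $\frac{403627993}{15662304} \approx 25.771$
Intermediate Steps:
$D = - \frac{19254215}{15662304}$ ($D = - \frac{- \frac{11964}{-1428} + \frac{21983}{-21936}}{6} = - \frac{\left(-11964\right) \left(- \frac{1}{1428}\right) + 21983 \left(- \frac{1}{21936}\right)}{6} = - \frac{\frac{997}{119} - \frac{21983}{21936}}{6} = \left(- \frac{1}{6}\right) \frac{19254215}{2610384} = - \frac{19254215}{15662304} \approx -1.2293$)
$r{\left(o,g \right)} = -27$ ($r{\left(o,g \right)} = 1 \left(-27\right) = -27$)
$D - r{\left(161,11 \right)} = - \frac{19254215}{15662304} - -27 = - \frac{19254215}{15662304} + 27 = \frac{403627993}{15662304}$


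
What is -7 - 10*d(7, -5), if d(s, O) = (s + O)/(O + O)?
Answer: -5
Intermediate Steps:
d(s, O) = (O + s)/(2*O) (d(s, O) = (O + s)/((2*O)) = (O + s)*(1/(2*O)) = (O + s)/(2*O))
-7 - 10*d(7, -5) = -7 - 5*(-5 + 7)/(-5) = -7 - 5*(-1)*2/5 = -7 - 10*(-1/5) = -7 + 2 = -5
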